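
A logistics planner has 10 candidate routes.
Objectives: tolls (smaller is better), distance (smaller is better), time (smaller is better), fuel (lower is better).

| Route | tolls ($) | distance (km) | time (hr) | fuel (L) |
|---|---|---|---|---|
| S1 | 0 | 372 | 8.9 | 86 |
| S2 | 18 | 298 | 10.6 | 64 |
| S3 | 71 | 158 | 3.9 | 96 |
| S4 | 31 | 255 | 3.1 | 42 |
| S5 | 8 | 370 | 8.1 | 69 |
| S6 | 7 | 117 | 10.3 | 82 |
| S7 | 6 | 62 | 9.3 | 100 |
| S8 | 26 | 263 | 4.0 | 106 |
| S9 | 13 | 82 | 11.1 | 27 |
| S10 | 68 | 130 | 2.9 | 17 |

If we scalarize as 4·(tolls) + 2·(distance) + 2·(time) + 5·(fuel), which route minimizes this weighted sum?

S9

S1: 4·0 + 2·372 + 2·8.9 + 5·86 = 1191.8
S2: 4·18 + 2·298 + 2·10.6 + 5·64 = 1009.2
S3: 4·71 + 2·158 + 2·3.9 + 5·96 = 1087.8
S4: 4·31 + 2·255 + 2·3.1 + 5·42 = 850.2
S5: 4·8 + 2·370 + 2·8.1 + 5·69 = 1133.2
S6: 4·7 + 2·117 + 2·10.3 + 5·82 = 692.6
S7: 4·6 + 2·62 + 2·9.3 + 5·100 = 666.6
S8: 4·26 + 2·263 + 2·4.0 + 5·106 = 1168.0
S9: 4·13 + 2·82 + 2·11.1 + 5·27 = 373.2
S10: 4·68 + 2·130 + 2·2.9 + 5·17 = 622.8
Lowest: S9 at 373.2.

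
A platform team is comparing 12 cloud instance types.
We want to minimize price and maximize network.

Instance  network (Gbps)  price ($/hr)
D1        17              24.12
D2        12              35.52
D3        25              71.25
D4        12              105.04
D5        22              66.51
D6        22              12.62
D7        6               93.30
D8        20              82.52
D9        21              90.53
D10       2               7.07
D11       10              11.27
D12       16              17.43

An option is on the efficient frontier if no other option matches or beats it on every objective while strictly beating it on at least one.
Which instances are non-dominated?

D3, D6, D10, D11

D1: dominated by D6 (network 22≥17, price 12.62≤24.12).
D2: dominated by D1 (network 17≥12, price 24.12≤35.52).
D3: not dominated (best network).
D4: dominated by D1 (network 17≥12, price 24.12≤105.04).
D5: dominated by D6 (network 22≥22, price 12.62≤66.51).
D6: not dominated.
D7: dominated by D1 (network 17≥6, price 24.12≤93.30).
D8: dominated by D3 (network 25≥20, price 71.25≤82.52).
D9: dominated by D3 (network 25≥21, price 71.25≤90.53).
D10: not dominated (best price).
D11: not dominated.
D12: dominated by D6 (network 22≥16, price 12.62≤17.43).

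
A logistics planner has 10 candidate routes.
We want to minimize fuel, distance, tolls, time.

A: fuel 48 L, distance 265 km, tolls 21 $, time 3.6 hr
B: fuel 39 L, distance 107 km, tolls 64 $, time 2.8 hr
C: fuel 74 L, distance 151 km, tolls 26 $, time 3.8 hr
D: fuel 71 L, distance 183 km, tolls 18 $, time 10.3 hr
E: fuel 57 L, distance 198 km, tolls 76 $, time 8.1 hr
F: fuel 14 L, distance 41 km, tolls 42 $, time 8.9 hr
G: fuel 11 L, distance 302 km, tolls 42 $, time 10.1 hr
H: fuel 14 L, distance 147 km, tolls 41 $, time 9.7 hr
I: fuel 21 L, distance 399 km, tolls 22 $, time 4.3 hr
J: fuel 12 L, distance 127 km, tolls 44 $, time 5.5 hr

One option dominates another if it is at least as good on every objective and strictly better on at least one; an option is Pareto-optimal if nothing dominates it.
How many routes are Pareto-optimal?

9

A: not dominated.
B: not dominated (best time).
C: not dominated.
D: not dominated (best tolls).
E: dominated by B (fuel 39≤57, distance 107≤198, tolls 64≤76, time 2.8≤8.1).
F: not dominated (best distance).
G: not dominated (best fuel).
H: not dominated.
I: not dominated.
J: not dominated.
Pareto-optimal: A, B, C, D, F, G, H, I, J → 9.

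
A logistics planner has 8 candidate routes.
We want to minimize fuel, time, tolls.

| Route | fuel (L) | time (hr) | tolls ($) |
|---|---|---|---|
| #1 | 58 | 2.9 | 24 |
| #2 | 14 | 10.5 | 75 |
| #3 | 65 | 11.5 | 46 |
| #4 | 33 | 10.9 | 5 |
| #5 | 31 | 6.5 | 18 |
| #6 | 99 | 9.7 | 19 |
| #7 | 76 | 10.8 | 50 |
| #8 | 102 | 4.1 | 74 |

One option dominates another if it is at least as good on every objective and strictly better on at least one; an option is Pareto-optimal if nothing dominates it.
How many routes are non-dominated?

#1: not dominated (best time).
#2: not dominated (best fuel).
#3: dominated by #1 (fuel 58≤65, time 2.9≤11.5, tolls 24≤46).
#4: not dominated (best tolls).
#5: not dominated.
#6: dominated by #5 (fuel 31≤99, time 6.5≤9.7, tolls 18≤19).
#7: dominated by #1 (fuel 58≤76, time 2.9≤10.8, tolls 24≤50).
#8: dominated by #1 (fuel 58≤102, time 2.9≤4.1, tolls 24≤74).
Pareto-optimal: #1, #2, #4, #5 → 4.

4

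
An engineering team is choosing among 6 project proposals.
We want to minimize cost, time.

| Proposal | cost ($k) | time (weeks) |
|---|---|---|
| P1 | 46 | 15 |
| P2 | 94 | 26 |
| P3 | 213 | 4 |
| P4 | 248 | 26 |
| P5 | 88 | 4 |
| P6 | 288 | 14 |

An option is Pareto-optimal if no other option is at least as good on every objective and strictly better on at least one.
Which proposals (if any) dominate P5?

P1: worse on time (15 vs 4).
P2: worse on cost (94 vs 88).
P3: worse on cost (213 vs 88).
P4: worse on cost (248 vs 88).
P6: worse on cost (288 vs 88).
No option dominates P5.

none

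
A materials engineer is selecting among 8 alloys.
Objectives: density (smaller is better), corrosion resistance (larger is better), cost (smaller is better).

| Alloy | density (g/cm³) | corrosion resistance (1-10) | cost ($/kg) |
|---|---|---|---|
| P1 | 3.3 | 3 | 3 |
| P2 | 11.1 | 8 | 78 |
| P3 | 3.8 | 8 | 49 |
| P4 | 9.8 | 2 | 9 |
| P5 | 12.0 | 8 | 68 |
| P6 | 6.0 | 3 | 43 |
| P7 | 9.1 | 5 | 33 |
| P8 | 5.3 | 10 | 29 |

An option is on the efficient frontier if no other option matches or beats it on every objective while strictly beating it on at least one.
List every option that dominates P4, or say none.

P1

P1: density 3.3≤9.8, corrosion resistance 3≥2, cost 3≤9 — dominates P4.
Others (P2, P3, P5, P6, P7, P8) are each worse than P4 on at least one objective.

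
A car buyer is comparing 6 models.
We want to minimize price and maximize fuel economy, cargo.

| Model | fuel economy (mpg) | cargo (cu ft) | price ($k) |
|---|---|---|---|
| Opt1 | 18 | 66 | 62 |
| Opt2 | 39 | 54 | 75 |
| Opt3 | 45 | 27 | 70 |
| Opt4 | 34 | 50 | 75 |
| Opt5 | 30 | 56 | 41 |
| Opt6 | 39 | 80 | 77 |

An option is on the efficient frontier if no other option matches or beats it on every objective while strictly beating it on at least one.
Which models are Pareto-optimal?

Opt1: not dominated.
Opt2: not dominated.
Opt3: not dominated (best fuel economy).
Opt4: dominated by Opt2 (fuel economy 39≥34, cargo 54≥50, price 75≤75).
Opt5: not dominated (best price).
Opt6: not dominated (best cargo).

Opt1, Opt2, Opt3, Opt5, Opt6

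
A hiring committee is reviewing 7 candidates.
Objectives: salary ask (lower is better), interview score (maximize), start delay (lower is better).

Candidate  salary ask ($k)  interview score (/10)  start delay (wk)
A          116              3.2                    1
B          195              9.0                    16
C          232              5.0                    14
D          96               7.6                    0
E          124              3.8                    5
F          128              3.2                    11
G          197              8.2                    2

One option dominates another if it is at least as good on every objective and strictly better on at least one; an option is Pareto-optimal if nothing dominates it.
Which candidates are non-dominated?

B, D, G

A: dominated by D (salary ask 96≤116, interview score 7.6≥3.2, start delay 0≤1).
B: not dominated (best interview score).
C: dominated by D (salary ask 96≤232, interview score 7.6≥5.0, start delay 0≤14).
D: not dominated (best salary ask).
E: dominated by D (salary ask 96≤124, interview score 7.6≥3.8, start delay 0≤5).
F: dominated by A (salary ask 116≤128, interview score 3.2≥3.2, start delay 1≤11).
G: not dominated.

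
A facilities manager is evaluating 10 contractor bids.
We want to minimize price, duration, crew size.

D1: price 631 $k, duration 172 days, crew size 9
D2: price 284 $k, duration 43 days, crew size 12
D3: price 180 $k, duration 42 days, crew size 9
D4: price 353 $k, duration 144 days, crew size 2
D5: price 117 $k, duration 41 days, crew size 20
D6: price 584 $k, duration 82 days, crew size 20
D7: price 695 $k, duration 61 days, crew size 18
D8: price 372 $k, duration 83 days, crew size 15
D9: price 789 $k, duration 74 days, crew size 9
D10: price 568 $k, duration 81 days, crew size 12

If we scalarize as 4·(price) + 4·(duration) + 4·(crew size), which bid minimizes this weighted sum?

D5

D1: 4·631 + 4·172 + 4·9 = 3248
D2: 4·284 + 4·43 + 4·12 = 1356
D3: 4·180 + 4·42 + 4·9 = 924
D4: 4·353 + 4·144 + 4·2 = 1996
D5: 4·117 + 4·41 + 4·20 = 712
D6: 4·584 + 4·82 + 4·20 = 2744
D7: 4·695 + 4·61 + 4·18 = 3096
D8: 4·372 + 4·83 + 4·15 = 1880
D9: 4·789 + 4·74 + 4·9 = 3488
D10: 4·568 + 4·81 + 4·12 = 2644
Lowest: D5 at 712.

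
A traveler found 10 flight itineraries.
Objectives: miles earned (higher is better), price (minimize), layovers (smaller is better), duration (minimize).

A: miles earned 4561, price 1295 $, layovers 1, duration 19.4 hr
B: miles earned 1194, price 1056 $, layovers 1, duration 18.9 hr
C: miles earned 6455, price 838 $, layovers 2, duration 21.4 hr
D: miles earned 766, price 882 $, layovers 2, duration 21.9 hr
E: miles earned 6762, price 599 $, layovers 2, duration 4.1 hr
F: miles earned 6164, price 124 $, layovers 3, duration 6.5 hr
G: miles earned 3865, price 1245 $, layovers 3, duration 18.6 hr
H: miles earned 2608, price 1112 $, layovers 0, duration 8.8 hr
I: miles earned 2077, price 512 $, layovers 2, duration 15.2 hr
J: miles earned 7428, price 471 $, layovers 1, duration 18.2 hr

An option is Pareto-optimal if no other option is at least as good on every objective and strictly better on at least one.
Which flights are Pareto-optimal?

E, F, H, I, J

A: dominated by J (miles earned 7428≥4561, price 471≤1295, layovers 1≤1, duration 18.2≤19.4).
B: dominated by J (miles earned 7428≥1194, price 471≤1056, layovers 1≤1, duration 18.2≤18.9).
C: dominated by E (miles earned 6762≥6455, price 599≤838, layovers 2≤2, duration 4.1≤21.4).
D: dominated by C (miles earned 6455≥766, price 838≤882, layovers 2≤2, duration 21.4≤21.9).
E: not dominated (best duration).
F: not dominated (best price).
G: dominated by E (miles earned 6762≥3865, price 599≤1245, layovers 2≤3, duration 4.1≤18.6).
H: not dominated (best layovers).
I: not dominated.
J: not dominated (best miles earned).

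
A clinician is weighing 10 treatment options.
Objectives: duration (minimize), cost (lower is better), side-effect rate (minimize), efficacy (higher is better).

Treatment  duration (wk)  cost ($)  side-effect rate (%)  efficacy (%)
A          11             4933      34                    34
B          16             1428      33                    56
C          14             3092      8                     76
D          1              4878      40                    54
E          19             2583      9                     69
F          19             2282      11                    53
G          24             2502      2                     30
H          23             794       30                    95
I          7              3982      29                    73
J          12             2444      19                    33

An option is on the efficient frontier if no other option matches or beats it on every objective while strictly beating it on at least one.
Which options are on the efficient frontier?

B, C, D, E, F, G, H, I, J

A: dominated by I (duration 7≤11, cost 3982≤4933, side-effect rate 29≤34, efficacy 73≥34).
B: not dominated.
C: not dominated.
D: not dominated (best duration).
E: not dominated.
F: not dominated.
G: not dominated (best side-effect rate).
H: not dominated (best cost).
I: not dominated.
J: not dominated.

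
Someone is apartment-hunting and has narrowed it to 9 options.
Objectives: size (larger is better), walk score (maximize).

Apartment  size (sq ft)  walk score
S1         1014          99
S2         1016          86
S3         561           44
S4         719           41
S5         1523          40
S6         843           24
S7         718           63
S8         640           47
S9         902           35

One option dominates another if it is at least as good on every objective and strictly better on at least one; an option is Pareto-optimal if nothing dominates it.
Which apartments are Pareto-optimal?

S1: not dominated (best walk score).
S2: not dominated.
S3: dominated by S1 (size 1014≥561, walk score 99≥44).
S4: dominated by S1 (size 1014≥719, walk score 99≥41).
S5: not dominated (best size).
S6: dominated by S1 (size 1014≥843, walk score 99≥24).
S7: dominated by S1 (size 1014≥718, walk score 99≥63).
S8: dominated by S1 (size 1014≥640, walk score 99≥47).
S9: dominated by S1 (size 1014≥902, walk score 99≥35).

S1, S2, S5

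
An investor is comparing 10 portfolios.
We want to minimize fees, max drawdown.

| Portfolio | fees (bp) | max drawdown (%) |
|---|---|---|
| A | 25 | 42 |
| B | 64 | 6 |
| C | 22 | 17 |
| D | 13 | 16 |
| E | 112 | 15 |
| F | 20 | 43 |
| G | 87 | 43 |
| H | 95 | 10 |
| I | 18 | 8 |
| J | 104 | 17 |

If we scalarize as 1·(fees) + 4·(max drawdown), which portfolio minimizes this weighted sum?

A: 1·25 + 4·42 = 193
B: 1·64 + 4·6 = 88
C: 1·22 + 4·17 = 90
D: 1·13 + 4·16 = 77
E: 1·112 + 4·15 = 172
F: 1·20 + 4·43 = 192
G: 1·87 + 4·43 = 259
H: 1·95 + 4·10 = 135
I: 1·18 + 4·8 = 50
J: 1·104 + 4·17 = 172
Lowest: I at 50.

I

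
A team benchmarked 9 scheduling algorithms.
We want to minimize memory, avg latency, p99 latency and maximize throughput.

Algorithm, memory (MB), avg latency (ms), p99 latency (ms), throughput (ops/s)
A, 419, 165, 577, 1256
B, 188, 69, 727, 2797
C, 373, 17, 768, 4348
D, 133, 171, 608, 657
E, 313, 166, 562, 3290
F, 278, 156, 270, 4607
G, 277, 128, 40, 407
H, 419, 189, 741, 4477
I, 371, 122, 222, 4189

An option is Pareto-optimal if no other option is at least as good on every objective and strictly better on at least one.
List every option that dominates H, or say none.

F: memory 278≤419, avg latency 156≤189, p99 latency 270≤741, throughput 4607≥4477 — dominates H.
Others (A, B, C, D, E, G, I) are each worse than H on at least one objective.

F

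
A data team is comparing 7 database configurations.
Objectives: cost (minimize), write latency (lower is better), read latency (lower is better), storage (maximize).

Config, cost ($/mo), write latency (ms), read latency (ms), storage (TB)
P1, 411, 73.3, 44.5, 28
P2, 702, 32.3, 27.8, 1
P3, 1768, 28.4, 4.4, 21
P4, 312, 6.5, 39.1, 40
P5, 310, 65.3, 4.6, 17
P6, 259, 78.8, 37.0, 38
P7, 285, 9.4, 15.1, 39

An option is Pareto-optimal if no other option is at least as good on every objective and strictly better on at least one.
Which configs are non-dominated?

P1: dominated by P4 (cost 312≤411, write latency 6.5≤73.3, read latency 39.1≤44.5, storage 40≥28).
P2: dominated by P7 (cost 285≤702, write latency 9.4≤32.3, read latency 15.1≤27.8, storage 39≥1).
P3: not dominated (best read latency).
P4: not dominated (best write latency).
P5: not dominated.
P6: not dominated (best cost).
P7: not dominated.

P3, P4, P5, P6, P7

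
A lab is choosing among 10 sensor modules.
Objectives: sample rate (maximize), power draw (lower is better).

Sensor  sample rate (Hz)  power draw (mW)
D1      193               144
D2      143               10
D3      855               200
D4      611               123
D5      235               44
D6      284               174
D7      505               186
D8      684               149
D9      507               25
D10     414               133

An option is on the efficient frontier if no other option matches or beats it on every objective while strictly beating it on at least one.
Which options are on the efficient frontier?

D2, D3, D4, D8, D9

D1: dominated by D4 (sample rate 611≥193, power draw 123≤144).
D2: not dominated (best power draw).
D3: not dominated (best sample rate).
D4: not dominated.
D5: dominated by D9 (sample rate 507≥235, power draw 25≤44).
D6: dominated by D4 (sample rate 611≥284, power draw 123≤174).
D7: dominated by D4 (sample rate 611≥505, power draw 123≤186).
D8: not dominated.
D9: not dominated.
D10: dominated by D4 (sample rate 611≥414, power draw 123≤133).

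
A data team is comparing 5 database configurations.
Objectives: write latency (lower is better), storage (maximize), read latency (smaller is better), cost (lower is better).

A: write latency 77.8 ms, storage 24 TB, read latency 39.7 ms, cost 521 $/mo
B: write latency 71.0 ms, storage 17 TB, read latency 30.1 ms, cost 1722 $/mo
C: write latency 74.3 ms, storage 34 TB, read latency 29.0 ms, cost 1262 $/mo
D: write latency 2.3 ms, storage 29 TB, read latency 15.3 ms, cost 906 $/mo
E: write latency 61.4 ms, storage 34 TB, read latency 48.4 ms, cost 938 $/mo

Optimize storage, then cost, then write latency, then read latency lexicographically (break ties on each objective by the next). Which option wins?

E

First maximize storage: best is 34, kept {C, E}.
Then minimize cost: best is 938, kept {E}.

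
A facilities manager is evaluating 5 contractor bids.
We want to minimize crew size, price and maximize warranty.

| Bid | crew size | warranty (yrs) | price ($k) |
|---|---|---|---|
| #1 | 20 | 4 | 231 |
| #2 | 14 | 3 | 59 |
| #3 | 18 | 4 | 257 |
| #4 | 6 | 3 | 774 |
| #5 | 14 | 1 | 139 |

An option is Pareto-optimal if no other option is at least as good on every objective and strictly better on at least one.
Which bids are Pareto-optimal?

#1: not dominated.
#2: not dominated (best price).
#3: not dominated.
#4: not dominated (best crew size).
#5: dominated by #2 (crew size 14≤14, warranty 3≥1, price 59≤139).

#1, #2, #3, #4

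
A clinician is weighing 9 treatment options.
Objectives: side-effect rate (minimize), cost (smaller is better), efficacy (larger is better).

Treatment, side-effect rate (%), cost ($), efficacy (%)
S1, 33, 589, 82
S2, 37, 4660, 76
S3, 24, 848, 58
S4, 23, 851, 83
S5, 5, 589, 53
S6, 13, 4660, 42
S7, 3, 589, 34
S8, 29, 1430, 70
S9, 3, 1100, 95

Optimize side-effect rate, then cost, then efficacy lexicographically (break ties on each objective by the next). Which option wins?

First minimize side-effect rate: best is 3, kept {S7, S9}.
Then minimize cost: best is 589, kept {S7}.

S7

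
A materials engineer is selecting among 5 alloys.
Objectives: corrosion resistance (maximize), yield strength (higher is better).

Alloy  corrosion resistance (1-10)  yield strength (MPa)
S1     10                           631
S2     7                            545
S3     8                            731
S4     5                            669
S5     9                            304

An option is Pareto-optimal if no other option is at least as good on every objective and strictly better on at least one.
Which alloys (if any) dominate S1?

none

S2: worse on corrosion resistance (7 vs 10).
S3: worse on corrosion resistance (8 vs 10).
S4: worse on corrosion resistance (5 vs 10).
S5: worse on corrosion resistance (9 vs 10).
No option dominates S1.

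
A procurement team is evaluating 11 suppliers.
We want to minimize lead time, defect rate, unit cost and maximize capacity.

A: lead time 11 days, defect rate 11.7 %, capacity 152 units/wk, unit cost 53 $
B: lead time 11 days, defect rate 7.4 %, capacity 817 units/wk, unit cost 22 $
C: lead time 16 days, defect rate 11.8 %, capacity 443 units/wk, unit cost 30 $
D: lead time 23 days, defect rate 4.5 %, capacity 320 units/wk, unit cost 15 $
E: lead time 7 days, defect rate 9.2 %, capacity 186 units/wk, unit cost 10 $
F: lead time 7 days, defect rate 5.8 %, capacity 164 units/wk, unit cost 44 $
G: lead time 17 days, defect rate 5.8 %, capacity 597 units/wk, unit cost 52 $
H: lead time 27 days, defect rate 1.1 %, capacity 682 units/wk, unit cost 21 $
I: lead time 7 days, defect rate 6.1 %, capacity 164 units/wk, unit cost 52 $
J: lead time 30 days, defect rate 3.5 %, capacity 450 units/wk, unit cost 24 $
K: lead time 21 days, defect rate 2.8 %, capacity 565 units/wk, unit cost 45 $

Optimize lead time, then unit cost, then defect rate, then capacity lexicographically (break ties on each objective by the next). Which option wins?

E

First minimize lead time: best is 7, kept {E, F, I}.
Then minimize unit cost: best is 10, kept {E}.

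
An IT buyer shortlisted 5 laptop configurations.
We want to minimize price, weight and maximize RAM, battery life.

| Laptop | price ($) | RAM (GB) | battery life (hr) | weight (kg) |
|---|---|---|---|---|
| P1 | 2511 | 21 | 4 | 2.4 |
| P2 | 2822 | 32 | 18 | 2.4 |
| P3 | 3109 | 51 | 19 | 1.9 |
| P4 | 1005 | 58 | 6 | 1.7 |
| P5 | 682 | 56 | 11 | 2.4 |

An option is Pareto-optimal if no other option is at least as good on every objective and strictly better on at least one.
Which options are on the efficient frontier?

P2, P3, P4, P5

P1: dominated by P4 (price 1005≤2511, RAM 58≥21, battery life 6≥4, weight 1.7≤2.4).
P2: not dominated.
P3: not dominated (best battery life).
P4: not dominated (best RAM).
P5: not dominated (best price).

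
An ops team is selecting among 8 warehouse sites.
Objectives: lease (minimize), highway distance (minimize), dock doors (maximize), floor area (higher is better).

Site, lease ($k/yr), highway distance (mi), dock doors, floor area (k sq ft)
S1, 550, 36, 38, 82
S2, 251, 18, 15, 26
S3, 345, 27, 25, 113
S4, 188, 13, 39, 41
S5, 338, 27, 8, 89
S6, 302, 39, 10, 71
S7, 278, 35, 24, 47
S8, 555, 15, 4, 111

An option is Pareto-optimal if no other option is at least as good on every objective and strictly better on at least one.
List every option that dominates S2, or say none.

S4: lease 188≤251, highway distance 13≤18, dock doors 39≥15, floor area 41≥26 — dominates S2.
Others (S1, S3, S5, S6, S7, S8) are each worse than S2 on at least one objective.

S4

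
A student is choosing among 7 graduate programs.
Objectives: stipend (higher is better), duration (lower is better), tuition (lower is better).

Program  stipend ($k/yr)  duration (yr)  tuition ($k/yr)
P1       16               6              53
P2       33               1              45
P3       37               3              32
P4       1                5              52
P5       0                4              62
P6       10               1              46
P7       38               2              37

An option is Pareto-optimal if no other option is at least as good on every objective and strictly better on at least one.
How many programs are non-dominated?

P1: dominated by P2 (stipend 33≥16, duration 1≤6, tuition 45≤53).
P2: not dominated.
P3: not dominated (best tuition).
P4: dominated by P2 (stipend 33≥1, duration 1≤5, tuition 45≤52).
P5: dominated by P2 (stipend 33≥0, duration 1≤4, tuition 45≤62).
P6: dominated by P2 (stipend 33≥10, duration 1≤1, tuition 45≤46).
P7: not dominated (best stipend).
Pareto-optimal: P2, P3, P7 → 3.

3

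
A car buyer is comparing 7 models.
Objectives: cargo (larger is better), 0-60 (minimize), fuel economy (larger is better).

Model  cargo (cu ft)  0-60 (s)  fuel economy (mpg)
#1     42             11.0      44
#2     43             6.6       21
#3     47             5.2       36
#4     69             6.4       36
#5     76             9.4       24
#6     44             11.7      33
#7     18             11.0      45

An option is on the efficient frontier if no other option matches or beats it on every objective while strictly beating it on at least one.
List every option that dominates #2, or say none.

#3, #4

#3: cargo 47≥43, 0-60 5.2≤6.6, fuel economy 36≥21 — dominates #2.
#4: cargo 69≥43, 0-60 6.4≤6.6, fuel economy 36≥21 — dominates #2.
Others (#1, #5, #6, #7) are each worse than #2 on at least one objective.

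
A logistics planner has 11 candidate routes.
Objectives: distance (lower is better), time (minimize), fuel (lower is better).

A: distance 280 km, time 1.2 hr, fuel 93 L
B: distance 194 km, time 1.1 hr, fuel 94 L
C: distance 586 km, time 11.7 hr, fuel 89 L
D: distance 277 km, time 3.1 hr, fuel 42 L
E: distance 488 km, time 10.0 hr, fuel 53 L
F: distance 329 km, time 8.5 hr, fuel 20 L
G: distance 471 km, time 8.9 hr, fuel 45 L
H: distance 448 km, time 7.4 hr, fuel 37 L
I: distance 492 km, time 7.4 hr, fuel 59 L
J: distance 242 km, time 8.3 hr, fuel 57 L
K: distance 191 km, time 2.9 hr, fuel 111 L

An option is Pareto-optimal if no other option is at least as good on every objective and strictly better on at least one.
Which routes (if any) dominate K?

none

A: worse on distance (280 vs 191).
B: worse on distance (194 vs 191).
C: worse on distance (586 vs 191).
D: worse on distance (277 vs 191).
E: worse on distance (488 vs 191).
F: worse on distance (329 vs 191).
G: worse on distance (471 vs 191).
H: worse on distance (448 vs 191).
I: worse on distance (492 vs 191).
J: worse on distance (242 vs 191).
No option dominates K.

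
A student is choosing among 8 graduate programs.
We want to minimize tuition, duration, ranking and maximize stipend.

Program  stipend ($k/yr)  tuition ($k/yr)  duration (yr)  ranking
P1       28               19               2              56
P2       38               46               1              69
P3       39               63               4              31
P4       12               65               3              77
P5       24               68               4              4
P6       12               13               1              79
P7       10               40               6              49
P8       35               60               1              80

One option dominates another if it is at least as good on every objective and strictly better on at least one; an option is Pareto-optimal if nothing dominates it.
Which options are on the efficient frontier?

P1, P2, P3, P5, P6, P7

P1: not dominated.
P2: not dominated.
P3: not dominated (best stipend).
P4: dominated by P1 (stipend 28≥12, tuition 19≤65, duration 2≤3, ranking 56≤77).
P5: not dominated (best ranking).
P6: not dominated (best tuition).
P7: not dominated.
P8: dominated by P2 (stipend 38≥35, tuition 46≤60, duration 1≤1, ranking 69≤80).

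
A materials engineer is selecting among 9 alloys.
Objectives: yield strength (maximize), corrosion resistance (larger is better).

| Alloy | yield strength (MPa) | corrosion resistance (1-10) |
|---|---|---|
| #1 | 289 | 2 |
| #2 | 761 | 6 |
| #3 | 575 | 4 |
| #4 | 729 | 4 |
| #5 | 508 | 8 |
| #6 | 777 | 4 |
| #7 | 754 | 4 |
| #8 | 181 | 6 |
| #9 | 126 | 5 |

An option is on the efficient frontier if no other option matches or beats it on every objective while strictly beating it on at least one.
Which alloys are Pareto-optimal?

#1: dominated by #2 (yield strength 761≥289, corrosion resistance 6≥2).
#2: not dominated.
#3: dominated by #2 (yield strength 761≥575, corrosion resistance 6≥4).
#4: dominated by #2 (yield strength 761≥729, corrosion resistance 6≥4).
#5: not dominated (best corrosion resistance).
#6: not dominated (best yield strength).
#7: dominated by #2 (yield strength 761≥754, corrosion resistance 6≥4).
#8: dominated by #2 (yield strength 761≥181, corrosion resistance 6≥6).
#9: dominated by #2 (yield strength 761≥126, corrosion resistance 6≥5).

#2, #5, #6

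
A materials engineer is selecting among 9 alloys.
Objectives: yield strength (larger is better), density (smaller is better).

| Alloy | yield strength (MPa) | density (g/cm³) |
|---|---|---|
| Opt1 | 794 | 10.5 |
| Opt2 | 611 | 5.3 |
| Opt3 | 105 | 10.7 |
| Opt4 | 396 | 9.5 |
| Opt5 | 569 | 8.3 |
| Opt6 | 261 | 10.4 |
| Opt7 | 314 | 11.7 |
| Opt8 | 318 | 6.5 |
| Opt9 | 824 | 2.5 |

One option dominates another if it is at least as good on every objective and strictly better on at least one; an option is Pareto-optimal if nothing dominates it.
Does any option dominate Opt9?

Opt1: worse on yield strength (794 vs 824).
Opt2: worse on yield strength (611 vs 824).
Opt3: worse on yield strength (105 vs 824).
Opt4: worse on yield strength (396 vs 824).
Opt5: worse on yield strength (569 vs 824).
Opt6: worse on yield strength (261 vs 824).
Opt7: worse on yield strength (314 vs 824).
Opt8: worse on yield strength (318 vs 824).
No option is at least as good as Opt9 on every objective and strictly better on one.

No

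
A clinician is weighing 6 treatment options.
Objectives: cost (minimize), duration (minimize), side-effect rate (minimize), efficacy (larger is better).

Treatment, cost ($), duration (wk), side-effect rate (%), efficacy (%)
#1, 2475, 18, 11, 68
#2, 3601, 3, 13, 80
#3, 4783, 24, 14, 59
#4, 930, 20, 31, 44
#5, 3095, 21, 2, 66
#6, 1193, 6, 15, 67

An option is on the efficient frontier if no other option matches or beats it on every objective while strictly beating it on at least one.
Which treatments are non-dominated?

#1, #2, #4, #5, #6

#1: not dominated.
#2: not dominated (best duration).
#3: dominated by #1 (cost 2475≤4783, duration 18≤24, side-effect rate 11≤14, efficacy 68≥59).
#4: not dominated (best cost).
#5: not dominated (best side-effect rate).
#6: not dominated.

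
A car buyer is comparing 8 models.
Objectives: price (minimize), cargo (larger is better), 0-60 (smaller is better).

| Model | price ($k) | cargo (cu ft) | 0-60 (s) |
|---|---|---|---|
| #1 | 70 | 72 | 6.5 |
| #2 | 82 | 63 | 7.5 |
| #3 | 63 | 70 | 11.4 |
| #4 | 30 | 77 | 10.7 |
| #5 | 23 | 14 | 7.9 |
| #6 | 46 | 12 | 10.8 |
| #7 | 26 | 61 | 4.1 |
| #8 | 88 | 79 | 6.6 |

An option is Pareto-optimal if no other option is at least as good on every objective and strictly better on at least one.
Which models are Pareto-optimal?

#1, #4, #5, #7, #8

#1: not dominated.
#2: dominated by #1 (price 70≤82, cargo 72≥63, 0-60 6.5≤7.5).
#3: dominated by #4 (price 30≤63, cargo 77≥70, 0-60 10.7≤11.4).
#4: not dominated.
#5: not dominated (best price).
#6: dominated by #4 (price 30≤46, cargo 77≥12, 0-60 10.7≤10.8).
#7: not dominated (best 0-60).
#8: not dominated (best cargo).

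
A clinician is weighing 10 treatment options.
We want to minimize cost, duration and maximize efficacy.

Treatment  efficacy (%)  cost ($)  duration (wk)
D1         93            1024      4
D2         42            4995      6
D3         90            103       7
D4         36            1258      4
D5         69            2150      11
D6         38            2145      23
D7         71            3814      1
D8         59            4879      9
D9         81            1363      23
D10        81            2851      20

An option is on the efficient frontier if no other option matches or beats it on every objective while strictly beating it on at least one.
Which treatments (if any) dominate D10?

D1, D3

D1: efficacy 93≥81, cost 1024≤2851, duration 4≤20 — dominates D10.
D3: efficacy 90≥81, cost 103≤2851, duration 7≤20 — dominates D10.
Others (D2, D4, D5, D6, D7, D8, D9) are each worse than D10 on at least one objective.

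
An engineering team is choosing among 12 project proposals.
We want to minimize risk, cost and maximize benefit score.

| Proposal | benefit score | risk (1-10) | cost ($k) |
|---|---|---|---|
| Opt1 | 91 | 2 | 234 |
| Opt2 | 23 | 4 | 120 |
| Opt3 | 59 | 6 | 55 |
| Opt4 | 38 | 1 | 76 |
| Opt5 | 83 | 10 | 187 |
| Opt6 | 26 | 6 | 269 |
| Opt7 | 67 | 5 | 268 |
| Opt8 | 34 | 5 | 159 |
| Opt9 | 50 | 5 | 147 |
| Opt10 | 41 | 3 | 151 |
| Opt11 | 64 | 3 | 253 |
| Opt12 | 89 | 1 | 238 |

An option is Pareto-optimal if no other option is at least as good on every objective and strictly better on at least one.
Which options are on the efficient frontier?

Opt1, Opt3, Opt4, Opt5, Opt9, Opt10, Opt12

Opt1: not dominated (best benefit score).
Opt2: dominated by Opt4 (benefit score 38≥23, risk 1≤4, cost 76≤120).
Opt3: not dominated (best cost).
Opt4: not dominated.
Opt5: not dominated.
Opt6: dominated by Opt1 (benefit score 91≥26, risk 2≤6, cost 234≤269).
Opt7: dominated by Opt1 (benefit score 91≥67, risk 2≤5, cost 234≤268).
Opt8: dominated by Opt4 (benefit score 38≥34, risk 1≤5, cost 76≤159).
Opt9: not dominated.
Opt10: not dominated.
Opt11: dominated by Opt1 (benefit score 91≥64, risk 2≤3, cost 234≤253).
Opt12: not dominated.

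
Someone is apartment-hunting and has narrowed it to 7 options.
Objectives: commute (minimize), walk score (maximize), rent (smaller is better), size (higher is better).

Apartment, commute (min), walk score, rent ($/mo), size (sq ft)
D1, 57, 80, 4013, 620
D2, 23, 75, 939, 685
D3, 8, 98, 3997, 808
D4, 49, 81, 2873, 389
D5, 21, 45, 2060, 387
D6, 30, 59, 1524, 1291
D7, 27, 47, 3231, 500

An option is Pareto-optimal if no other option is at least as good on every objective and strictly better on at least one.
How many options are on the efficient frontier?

5

D1: dominated by D3 (commute 8≤57, walk score 98≥80, rent 3997≤4013, size 808≥620).
D2: not dominated (best rent).
D3: not dominated (best commute).
D4: not dominated.
D5: not dominated.
D6: not dominated (best size).
D7: dominated by D2 (commute 23≤27, walk score 75≥47, rent 939≤3231, size 685≥500).
Pareto-optimal: D2, D3, D4, D5, D6 → 5.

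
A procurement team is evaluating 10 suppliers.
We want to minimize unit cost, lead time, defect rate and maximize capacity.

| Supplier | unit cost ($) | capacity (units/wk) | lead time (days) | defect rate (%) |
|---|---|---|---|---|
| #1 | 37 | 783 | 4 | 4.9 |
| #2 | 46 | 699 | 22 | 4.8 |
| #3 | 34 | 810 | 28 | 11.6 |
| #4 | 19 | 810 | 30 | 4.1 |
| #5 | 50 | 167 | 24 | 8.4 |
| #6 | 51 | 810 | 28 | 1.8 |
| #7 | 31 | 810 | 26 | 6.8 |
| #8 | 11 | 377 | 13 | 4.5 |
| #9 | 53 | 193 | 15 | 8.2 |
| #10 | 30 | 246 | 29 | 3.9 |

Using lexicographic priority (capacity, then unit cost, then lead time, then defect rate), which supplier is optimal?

#4

First maximize capacity: best is 810, kept {#3, #4, #6, #7}.
Then minimize unit cost: best is 19, kept {#4}.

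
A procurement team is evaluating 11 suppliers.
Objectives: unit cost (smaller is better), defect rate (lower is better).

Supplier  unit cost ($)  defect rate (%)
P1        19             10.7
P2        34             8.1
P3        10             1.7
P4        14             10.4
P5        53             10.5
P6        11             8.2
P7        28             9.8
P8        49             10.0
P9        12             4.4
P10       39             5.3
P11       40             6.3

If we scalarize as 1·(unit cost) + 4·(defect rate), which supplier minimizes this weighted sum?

P1: 1·19 + 4·10.7 = 61.8
P2: 1·34 + 4·8.1 = 66.4
P3: 1·10 + 4·1.7 = 16.8
P4: 1·14 + 4·10.4 = 55.6
P5: 1·53 + 4·10.5 = 95.0
P6: 1·11 + 4·8.2 = 43.8
P7: 1·28 + 4·9.8 = 67.2
P8: 1·49 + 4·10.0 = 89.0
P9: 1·12 + 4·4.4 = 29.6
P10: 1·39 + 4·5.3 = 60.2
P11: 1·40 + 4·6.3 = 65.2
Lowest: P3 at 16.8.

P3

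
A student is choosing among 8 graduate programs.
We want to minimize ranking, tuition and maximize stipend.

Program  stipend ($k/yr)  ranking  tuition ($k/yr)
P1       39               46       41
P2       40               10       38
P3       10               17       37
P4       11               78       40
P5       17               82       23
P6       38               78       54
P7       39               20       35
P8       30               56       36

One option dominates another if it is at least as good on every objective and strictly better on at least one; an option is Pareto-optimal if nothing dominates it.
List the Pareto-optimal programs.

P2, P3, P5, P7

P1: dominated by P2 (stipend 40≥39, ranking 10≤46, tuition 38≤41).
P2: not dominated (best stipend).
P3: not dominated.
P4: dominated by P2 (stipend 40≥11, ranking 10≤78, tuition 38≤40).
P5: not dominated (best tuition).
P6: dominated by P1 (stipend 39≥38, ranking 46≤78, tuition 41≤54).
P7: not dominated.
P8: dominated by P7 (stipend 39≥30, ranking 20≤56, tuition 35≤36).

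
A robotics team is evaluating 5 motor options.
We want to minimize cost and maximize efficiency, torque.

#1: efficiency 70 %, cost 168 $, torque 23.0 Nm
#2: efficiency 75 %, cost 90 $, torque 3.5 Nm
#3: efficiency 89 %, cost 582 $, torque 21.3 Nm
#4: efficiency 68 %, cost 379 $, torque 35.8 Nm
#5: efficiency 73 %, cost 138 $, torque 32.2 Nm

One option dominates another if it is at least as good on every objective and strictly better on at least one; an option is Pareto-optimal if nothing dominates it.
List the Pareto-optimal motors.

#2, #3, #4, #5

#1: dominated by #5 (efficiency 73≥70, cost 138≤168, torque 32.2≥23.0).
#2: not dominated (best cost).
#3: not dominated (best efficiency).
#4: not dominated (best torque).
#5: not dominated.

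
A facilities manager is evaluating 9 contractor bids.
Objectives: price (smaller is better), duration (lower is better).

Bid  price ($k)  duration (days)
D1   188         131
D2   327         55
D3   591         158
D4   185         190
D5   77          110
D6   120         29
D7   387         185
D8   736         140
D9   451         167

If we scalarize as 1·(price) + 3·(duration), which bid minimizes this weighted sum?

D6

D1: 1·188 + 3·131 = 581
D2: 1·327 + 3·55 = 492
D3: 1·591 + 3·158 = 1065
D4: 1·185 + 3·190 = 755
D5: 1·77 + 3·110 = 407
D6: 1·120 + 3·29 = 207
D7: 1·387 + 3·185 = 942
D8: 1·736 + 3·140 = 1156
D9: 1·451 + 3·167 = 952
Lowest: D6 at 207.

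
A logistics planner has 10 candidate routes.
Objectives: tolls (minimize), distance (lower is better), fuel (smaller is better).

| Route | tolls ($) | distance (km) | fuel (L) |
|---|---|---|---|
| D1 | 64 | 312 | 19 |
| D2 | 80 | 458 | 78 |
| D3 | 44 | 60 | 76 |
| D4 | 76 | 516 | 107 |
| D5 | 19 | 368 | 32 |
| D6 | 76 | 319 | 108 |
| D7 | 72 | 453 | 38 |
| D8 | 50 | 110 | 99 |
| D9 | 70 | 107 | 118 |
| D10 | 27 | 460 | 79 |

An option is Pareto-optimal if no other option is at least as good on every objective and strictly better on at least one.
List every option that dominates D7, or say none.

D1, D5

D1: tolls 64≤72, distance 312≤453, fuel 19≤38 — dominates D7.
D5: tolls 19≤72, distance 368≤453, fuel 32≤38 — dominates D7.
Others (D2, D3, D4, D6, D8, D9, D10) are each worse than D7 on at least one objective.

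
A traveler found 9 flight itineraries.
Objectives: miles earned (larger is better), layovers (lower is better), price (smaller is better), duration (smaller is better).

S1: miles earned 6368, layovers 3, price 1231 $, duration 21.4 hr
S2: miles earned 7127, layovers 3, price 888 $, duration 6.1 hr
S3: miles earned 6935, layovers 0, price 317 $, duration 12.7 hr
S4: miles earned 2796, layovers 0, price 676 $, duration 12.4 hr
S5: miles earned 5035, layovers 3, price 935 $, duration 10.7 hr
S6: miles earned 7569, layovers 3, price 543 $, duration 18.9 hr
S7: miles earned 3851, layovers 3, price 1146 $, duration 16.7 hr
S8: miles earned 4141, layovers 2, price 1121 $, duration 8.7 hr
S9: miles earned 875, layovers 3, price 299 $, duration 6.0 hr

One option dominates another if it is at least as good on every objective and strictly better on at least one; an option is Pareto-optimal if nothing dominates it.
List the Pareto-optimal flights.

S2, S3, S4, S6, S8, S9

S1: dominated by S2 (miles earned 7127≥6368, layovers 3≤3, price 888≤1231, duration 6.1≤21.4).
S2: not dominated.
S3: not dominated.
S4: not dominated.
S5: dominated by S2 (miles earned 7127≥5035, layovers 3≤3, price 888≤935, duration 6.1≤10.7).
S6: not dominated (best miles earned).
S7: dominated by S2 (miles earned 7127≥3851, layovers 3≤3, price 888≤1146, duration 6.1≤16.7).
S8: not dominated.
S9: not dominated (best price).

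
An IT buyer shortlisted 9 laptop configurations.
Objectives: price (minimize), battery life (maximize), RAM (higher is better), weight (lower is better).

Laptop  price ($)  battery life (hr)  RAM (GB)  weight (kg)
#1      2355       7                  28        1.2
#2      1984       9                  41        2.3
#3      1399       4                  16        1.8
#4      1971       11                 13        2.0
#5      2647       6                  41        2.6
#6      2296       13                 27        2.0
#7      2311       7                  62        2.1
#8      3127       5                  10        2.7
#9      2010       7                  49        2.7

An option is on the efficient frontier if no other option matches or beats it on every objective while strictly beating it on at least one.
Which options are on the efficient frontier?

#1, #2, #3, #4, #6, #7, #9

#1: not dominated (best weight).
#2: not dominated.
#3: not dominated (best price).
#4: not dominated.
#5: dominated by #2 (price 1984≤2647, battery life 9≥6, RAM 41≥41, weight 2.3≤2.6).
#6: not dominated (best battery life).
#7: not dominated (best RAM).
#8: dominated by #1 (price 2355≤3127, battery life 7≥5, RAM 28≥10, weight 1.2≤2.7).
#9: not dominated.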